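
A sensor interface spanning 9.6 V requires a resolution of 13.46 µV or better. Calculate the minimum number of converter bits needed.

20 bits

Number of steps required ≥ 9.6 V / 13.46 µV = 713224.37.
Need 2^N ≥ 713224.37; 2^19 = 524288, 2^20 = 1048576.
Minimum N = 20.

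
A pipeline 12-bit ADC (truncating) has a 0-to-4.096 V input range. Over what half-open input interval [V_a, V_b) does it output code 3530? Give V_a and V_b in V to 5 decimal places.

[3.53000 V, 3.53100 V)

LSB = 4.096/2^12 = 1.000 mV.
V_a = V_low + 3530·LSB = 3.53 V; V_b = V_low + 3531·LSB = 3.531 V.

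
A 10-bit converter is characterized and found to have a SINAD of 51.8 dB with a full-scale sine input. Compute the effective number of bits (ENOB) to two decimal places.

ENOB = (SINAD − 1.76) / 6.02 = (51.8 − 1.76)/6.02 = 8.312.

8.31 bits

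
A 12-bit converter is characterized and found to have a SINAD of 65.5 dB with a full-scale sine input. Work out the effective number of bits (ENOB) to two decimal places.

ENOB = (SINAD − 1.76) / 6.02 = (65.5 − 1.76)/6.02 = 10.588.

10.59 bits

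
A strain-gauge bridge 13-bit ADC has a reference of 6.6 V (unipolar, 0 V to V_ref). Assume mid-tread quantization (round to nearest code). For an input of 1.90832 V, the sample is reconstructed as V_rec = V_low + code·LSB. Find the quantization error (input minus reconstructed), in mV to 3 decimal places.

-0.298 mV

Step size: 6.6 V ÷ 2^13 = 0.806 mV.
(V_in − V_low)/LSB = (1.90832 − 0)/0.000805664 = 2368.6299 → code 2369 (round).
Code 2369 maps back to 0 + 2369×0.000805664 V = 1.9086182 V.
Error = 1.90832 − 1.9086182 = -0.000298164 V = -0.298 mV.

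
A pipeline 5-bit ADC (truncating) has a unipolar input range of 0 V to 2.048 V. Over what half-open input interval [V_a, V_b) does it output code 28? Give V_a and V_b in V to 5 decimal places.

LSB = 2.048/2^5 = 64.000 mV.
V_a = V_low + 28·LSB = 1.792 V; V_b = V_low + 29·LSB = 1.856 V.

[1.79200 V, 1.85600 V)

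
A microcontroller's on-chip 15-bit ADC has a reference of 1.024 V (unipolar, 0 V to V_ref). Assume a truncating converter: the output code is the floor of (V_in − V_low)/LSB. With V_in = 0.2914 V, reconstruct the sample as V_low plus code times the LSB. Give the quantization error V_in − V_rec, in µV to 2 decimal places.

Step size: 1.024 V ÷ 2^15 = 31.25 µV.
Scaled input = 9324.8000 LSBs, so code = 9324.
Code 9324 maps back to 0 + 9324×3.125e-05 V = 0.291375 V.
Difference: 2.5e-05 V → 25.00 µV.

25.00 µV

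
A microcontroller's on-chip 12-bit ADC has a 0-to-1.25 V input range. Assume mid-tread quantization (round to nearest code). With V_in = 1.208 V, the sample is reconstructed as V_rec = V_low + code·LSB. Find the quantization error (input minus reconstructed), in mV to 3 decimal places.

0.114 mV

One LSB is 1.25 V / 4096 = 305.18 µV.
Scaled input = 3958.3744 LSBs, so code = 3958.
Code 3958 maps back to 0 + 3958×0.000305176 V = 1.2078857 V.
V_in − V_rec = 0.000114258 V = 0.114 mV.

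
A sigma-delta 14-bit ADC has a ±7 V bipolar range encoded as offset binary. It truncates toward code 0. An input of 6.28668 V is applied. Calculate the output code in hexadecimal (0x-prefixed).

With 16384 levels over 14 V, one step is 0.854 mV.
(V_in − V_low)/LSB = (6.28668 − (−7)) / 0.000854492 = 15549.212.
Floor → code 15549.
In hexadecimal (0x-prefixed): 0x3CBD.

code 0x3CBD (decimal 15549)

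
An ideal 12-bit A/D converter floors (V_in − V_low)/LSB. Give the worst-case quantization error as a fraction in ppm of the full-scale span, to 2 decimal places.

244.14 ppm

Truncating → worst-case error = 1 LSB = V_FS/2^12, so 1e+06/4096 = 244.141 ppm of full scale.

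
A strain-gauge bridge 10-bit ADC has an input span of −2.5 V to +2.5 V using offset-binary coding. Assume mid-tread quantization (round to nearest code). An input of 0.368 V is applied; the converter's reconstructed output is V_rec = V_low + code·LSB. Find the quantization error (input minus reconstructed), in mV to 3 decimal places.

1.789 mV

LSB = 5/2^10 = 4.883 mV.
Scaled input = 587.3664 LSBs, so code = 587.
Reconstructed: 0.36621094 V.
Error = 0.368 − 0.36621094 = 0.00178906 V = 1.789 mV.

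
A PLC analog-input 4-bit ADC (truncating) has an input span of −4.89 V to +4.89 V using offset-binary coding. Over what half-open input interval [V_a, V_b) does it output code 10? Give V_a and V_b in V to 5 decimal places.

LSB = 9.78/2^4 = 0.6112 V.
V_a = V_low + 10·LSB = 1.2225 V; V_b = V_low + 11·LSB = 1.83375 V.

[1.22250 V, 1.83375 V)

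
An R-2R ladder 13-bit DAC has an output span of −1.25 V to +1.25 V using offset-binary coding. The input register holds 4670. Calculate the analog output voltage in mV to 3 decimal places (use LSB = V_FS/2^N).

175.171 mV

LSB = 2.5 V / 2^13 = 305.18 µV.
V_out = (−1.25) + 4670 × 0.000305176 V = 0.175171 V.
= 175.171 mV.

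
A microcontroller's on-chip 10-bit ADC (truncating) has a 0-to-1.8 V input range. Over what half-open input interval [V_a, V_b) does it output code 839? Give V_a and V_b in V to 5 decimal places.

LSB = 1.8/2^10 = 1.758 mV.
V_a = V_low + 839·LSB = 1.4748 V; V_b = V_low + 840·LSB = 1.47656 V.

[1.47480 V, 1.47656 V)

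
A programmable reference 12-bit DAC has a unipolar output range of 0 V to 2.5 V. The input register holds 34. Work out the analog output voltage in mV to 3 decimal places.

LSB = 2.5 V / 2^12 = 0.610 mV.
V_out = 0 + 34 × 0.000610352 V = 0.020752 V.
= 20.752 mV.

20.752 mV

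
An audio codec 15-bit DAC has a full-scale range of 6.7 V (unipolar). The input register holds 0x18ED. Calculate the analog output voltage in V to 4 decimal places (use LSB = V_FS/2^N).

LSB = 6.7 V / 2^15 = 204.47 µV.
Code 0x18ED = 6381 decimal.
V_out = 0 + 6381 × 0.000204468 V = 1.30471 V.

1.3047 V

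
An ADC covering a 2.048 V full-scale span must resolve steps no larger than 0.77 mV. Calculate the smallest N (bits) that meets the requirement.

12 bits

Number of steps required ≥ 2.048 V / 0.77 mV = 2659.74.
Need 2^N ≥ 2659.74; 2^11 = 2048, 2^12 = 4096.
Minimum N = 12.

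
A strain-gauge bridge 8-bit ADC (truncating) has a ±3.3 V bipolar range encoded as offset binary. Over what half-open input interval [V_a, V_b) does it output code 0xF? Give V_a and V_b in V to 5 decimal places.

[-2.91328 V, -2.88750 V)

LSB = 6.6/2^8 = 25.781 mV.
Code 0xF = 15 decimal.
V_a = V_low + 15·LSB = -2.91328 V; V_b = V_low + 16·LSB = -2.8875 V.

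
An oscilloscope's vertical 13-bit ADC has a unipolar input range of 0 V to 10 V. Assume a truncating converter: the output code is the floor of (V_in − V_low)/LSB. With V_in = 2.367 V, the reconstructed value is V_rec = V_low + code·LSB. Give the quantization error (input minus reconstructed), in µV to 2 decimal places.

56.64 µV

LSB = 10/2^13 = 1.221 mV.
(2.367 − 0)/0.0012207 = 1939.0464; ⌊·⌋ gives code 1939.
Code 1939 maps back to 0 + 1939×0.0012207 V = 2.3669434 V.
Difference: 5.66406e-05 V → 56.64 µV.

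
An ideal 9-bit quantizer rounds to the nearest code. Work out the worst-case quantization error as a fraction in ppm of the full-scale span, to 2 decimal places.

Rounding → worst-case error = ½ LSB = V_FS/2^10, so 1e+06/1024 = 976.562 ppm of full scale.

976.56 ppm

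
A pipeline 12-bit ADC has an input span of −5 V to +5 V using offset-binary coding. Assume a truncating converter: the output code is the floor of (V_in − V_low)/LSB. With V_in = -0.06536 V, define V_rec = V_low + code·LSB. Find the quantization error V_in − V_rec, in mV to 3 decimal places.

0.558 mV

One LSB is 10 V / 4096 = 2.441 mV.
Scaled input = 2021.2285 LSBs, so code = 2021.
V_rec = (−5) + 2021·0.00244141 = -0.065917969 V.
Error = -0.06536 − (−0.065917969) = 0.000557969 V = 0.558 mV.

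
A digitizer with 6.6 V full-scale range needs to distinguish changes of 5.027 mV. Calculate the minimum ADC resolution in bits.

Number of steps required ≥ 6.6 V / 5.027 mV = 1312.91.
Need 2^N ≥ 1312.91; 2^10 = 1024, 2^11 = 2048.
Minimum N = 11.

11 bits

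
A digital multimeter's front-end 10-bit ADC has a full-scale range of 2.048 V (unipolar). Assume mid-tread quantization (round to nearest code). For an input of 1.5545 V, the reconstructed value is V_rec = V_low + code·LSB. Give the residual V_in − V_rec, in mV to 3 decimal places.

One LSB is 2.048 V / 1024 = 2.000 mV.
(V_in − V_low)/LSB = (1.5545 − 0)/0.002 = 777.2500 → code 777 (round).
V_rec = 0 + 777·0.002 = 1.554 V.
V_in − V_rec = 0.0005 V = 0.500 mV.

0.500 mV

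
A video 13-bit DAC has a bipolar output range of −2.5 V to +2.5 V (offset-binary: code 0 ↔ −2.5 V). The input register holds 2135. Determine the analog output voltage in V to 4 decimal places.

LSB = 5 V / 2^13 = 0.610 mV.
V_out = (−2.5) + 2135 × 0.000610352 V = -1.1969 V.

-1.1969 V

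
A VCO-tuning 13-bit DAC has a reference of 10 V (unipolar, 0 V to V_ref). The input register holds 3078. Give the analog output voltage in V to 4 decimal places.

3.7573 V

LSB = 10 V / 2^13 = 1.221 mV.
V_out = 0 + 3078 × 0.0012207 V = 3.75732 V.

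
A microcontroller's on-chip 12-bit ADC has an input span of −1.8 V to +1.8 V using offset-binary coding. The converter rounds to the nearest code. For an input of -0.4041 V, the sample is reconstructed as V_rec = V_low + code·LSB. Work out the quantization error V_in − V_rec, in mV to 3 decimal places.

LSB = 3.6/2^12 = 0.879 mV.
Scaled input = 1588.2240 LSBs, so code = 1588.
Reconstructed: -0.40429688 V.
V_in − V_rec = 0.000196875 V = 0.197 mV.

0.197 mV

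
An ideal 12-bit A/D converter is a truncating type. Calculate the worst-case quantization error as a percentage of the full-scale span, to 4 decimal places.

Truncating → worst-case error = 1 LSB = V_FS/2^12, so 100/4096 = 0.0244141 % of full scale.

0.0244 %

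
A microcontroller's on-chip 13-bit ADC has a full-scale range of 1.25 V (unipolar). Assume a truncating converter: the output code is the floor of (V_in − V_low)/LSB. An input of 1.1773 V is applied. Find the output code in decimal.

Full-scale span = 1.25 V; LSB = 1.25/2^13 = 152.59 µV.
(1.1773 − 0) / 0.000152588 = 7715.553 LSBs.
So the output code is 7715.

code 7715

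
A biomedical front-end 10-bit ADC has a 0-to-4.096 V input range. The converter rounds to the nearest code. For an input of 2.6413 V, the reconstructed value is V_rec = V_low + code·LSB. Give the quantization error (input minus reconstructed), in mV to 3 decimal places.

1.300 mV

LSB = 4.096/2^10 = 4.000 mV.
Scaled input = 660.3250 LSBs, so code = 660.
V_rec = 0 + 660·0.004 = 2.64 V.
V_in − V_rec = 0.0013 V = 1.300 mV.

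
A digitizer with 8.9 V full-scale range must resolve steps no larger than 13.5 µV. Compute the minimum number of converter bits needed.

Number of steps required ≥ 8.9 V / 13.5 µV = 659259.26.
Need 2^N ≥ 659259.26; 2^19 = 524288, 2^20 = 1048576.
Minimum N = 20.

20 bits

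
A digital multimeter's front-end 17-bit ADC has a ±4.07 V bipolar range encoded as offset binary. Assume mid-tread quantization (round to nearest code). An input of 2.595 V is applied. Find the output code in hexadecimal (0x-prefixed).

With 131072 levels over 8.14 V, one step is 62.10 µV.
Input sits at 107321.238 steps above V_low.
So the output code is 107321.
In hexadecimal (0x-prefixed): 0x1A339.

code 0x1A339 (decimal 107321)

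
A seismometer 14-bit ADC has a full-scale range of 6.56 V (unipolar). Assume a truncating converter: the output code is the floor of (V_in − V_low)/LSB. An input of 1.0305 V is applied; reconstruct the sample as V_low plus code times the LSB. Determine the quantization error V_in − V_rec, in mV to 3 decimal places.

0.295 mV

One LSB is 6.56 V / 16384 = 400.39 µV.
Scaled input = 2573.7366 LSBs, so code = 2573.
Reconstructed: 1.0302051 V.
V_in − V_rec = 0.000294922 V = 0.295 mV.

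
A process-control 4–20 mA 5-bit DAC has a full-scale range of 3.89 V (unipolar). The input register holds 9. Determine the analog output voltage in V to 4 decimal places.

1.0941 V

LSB = 3.89 V / 2^5 = 121.562 mV.
V_out = 0 + 9 × 0.121563 V = 1.09406 V.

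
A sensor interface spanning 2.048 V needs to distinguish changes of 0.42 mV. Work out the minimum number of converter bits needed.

Number of steps required ≥ 2.048 V / 0.42 mV = 4876.19.
Need 2^N ≥ 4876.19; 2^12 = 4096, 2^13 = 8192.
Minimum N = 13.

13 bits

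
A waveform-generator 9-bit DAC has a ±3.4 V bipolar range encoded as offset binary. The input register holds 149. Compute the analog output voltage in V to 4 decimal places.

-1.4211 V

LSB = 6.8 V / 2^9 = 13.281 mV.
V_out = (−3.4) + 149 × 0.0132812 V = -1.42109 V.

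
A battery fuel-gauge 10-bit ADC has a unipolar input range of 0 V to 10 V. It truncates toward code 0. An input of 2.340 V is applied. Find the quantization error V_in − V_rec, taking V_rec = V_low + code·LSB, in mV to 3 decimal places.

LSB = 10/2^10 = 9.766 mV.
(V_in − V_low)/LSB = (2.340 − 0)/0.00976562 = 239.6160 → code 239 (floor).
V_rec = 0 + 239·0.00976562 = 2.3339844 V.
Error = 2.340 − 2.3339844 = 0.00601563 V = 6.016 mV.

6.016 mV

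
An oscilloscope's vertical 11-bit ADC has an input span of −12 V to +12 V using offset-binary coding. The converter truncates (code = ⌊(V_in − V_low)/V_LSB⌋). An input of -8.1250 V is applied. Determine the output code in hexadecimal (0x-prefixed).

With 2048 levels over 24 V, one step is 11.719 mV.
(-8.1250 − (−12)) / 0.0117188 = 330.667 LSBs.
So the output code is 330.
In hexadecimal (0x-prefixed): 0x14A.

code 0x14A (decimal 330)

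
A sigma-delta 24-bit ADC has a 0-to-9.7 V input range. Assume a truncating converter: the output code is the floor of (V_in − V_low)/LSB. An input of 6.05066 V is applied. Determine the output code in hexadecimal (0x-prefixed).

code 0x9FB001 (decimal 10465281)

Full-scale span = 9.7 V; LSB = 9.7/2^24 = 0.58 µV.
(6.05066 − 0) / 5.78165e-07 = 10465281.419 LSBs.
So the output code is 10465281.
In hexadecimal (0x-prefixed): 0x9FB001.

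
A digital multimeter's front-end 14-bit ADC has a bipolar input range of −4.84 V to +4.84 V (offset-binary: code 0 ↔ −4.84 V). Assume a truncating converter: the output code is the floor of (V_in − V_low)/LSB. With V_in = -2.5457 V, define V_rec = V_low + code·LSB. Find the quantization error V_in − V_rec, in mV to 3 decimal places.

Step size: 9.68 V ÷ 2^14 = 0.591 mV.
(V_in − V_low)/LSB = (-2.5457 − (−4.84))/0.00059082 = 3883.2450 → code 3883 (floor).
Code 3883 maps back to (−4.84) + 3883×0.00059082 V = -2.5458447 V.
V_in − V_rec = 0.000144727 V = 0.145 mV.

0.145 mV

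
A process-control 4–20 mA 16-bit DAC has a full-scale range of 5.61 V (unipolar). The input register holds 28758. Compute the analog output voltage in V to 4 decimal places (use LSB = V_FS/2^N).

LSB = 5.61 V / 2^16 = 85.60 µV.
V_out = 0 + 28758 × 8.56018e-05 V = 2.46174 V.

2.4617 V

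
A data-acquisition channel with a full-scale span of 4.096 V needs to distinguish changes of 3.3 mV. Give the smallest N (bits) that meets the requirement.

Number of steps required ≥ 4.096 V / 3.3 mV = 1241.21.
Need 2^N ≥ 1241.21; 2^10 = 1024, 2^11 = 2048.
Minimum N = 11.

11 bits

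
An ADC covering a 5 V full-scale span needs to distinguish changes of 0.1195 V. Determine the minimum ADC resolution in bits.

Number of steps required ≥ 5 V / 0.1195 V = 41.84.
Need 2^N ≥ 41.84; 2^5 = 32, 2^6 = 64.
Minimum N = 6.

6 bits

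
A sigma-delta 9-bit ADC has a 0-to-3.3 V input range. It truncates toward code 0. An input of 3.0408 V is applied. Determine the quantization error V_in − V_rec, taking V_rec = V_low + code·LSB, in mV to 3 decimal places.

5.058 mV

Step size: 3.3 V ÷ 2^9 = 6.445 mV.
(3.0408 − 0)/0.00644531 = 471.7847; ⌊·⌋ gives code 471.
Code 471 maps back to 0 + 471×0.00644531 V = 3.0357422 V.
Error = 3.0408 − 3.0357422 = 0.00505781 V = 5.058 mV.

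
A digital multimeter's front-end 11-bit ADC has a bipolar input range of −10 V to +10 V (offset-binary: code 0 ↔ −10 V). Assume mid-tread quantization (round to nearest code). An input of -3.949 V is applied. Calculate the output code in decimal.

code 620

LSB = 20 V / 2048 = 9.766 mV.
(V_in − V_low)/LSB = (-3.949 − (−10)) / 0.00976562 = 619.622.
round(619.622) = 620.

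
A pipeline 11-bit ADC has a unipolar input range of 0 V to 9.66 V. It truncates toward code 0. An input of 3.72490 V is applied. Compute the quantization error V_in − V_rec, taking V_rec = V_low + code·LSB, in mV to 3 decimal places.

3.347 mV

LSB = 9.66/2^11 = 4.717 mV.
(3.72490 − 0)/0.0047168 = 789.7096; ⌊·⌋ gives code 789.
Code 789 maps back to 0 + 789×0.0047168 V = 3.7215527 V.
Error = 3.72490 − 3.7215527 = 0.00334727 V = 3.347 mV.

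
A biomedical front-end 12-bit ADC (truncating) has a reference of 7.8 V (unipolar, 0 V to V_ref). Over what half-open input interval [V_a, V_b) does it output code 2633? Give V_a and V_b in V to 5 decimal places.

LSB = 7.8/2^12 = 1.904 mV.
V_a = V_low + 2633·LSB = 5.01401 V; V_b = V_low + 2634·LSB = 5.01592 V.

[5.01401 V, 5.01592 V)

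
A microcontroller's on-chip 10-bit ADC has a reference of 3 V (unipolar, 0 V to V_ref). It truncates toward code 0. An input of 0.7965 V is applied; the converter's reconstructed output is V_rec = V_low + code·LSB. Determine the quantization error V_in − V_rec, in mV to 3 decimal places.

Step size: 3 V ÷ 2^10 = 2.930 mV.
(0.7965 − 0)/0.00292969 = 271.8720; ⌊·⌋ gives code 271.
Code 271 maps back to 0 + 271×0.00292969 V = 0.79394531 V.
Error = 0.7965 − 0.79394531 = 0.00255469 V = 2.555 mV.

2.555 mV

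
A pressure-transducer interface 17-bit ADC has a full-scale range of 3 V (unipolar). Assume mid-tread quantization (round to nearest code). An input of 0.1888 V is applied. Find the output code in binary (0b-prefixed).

code 0b10000000111001 (decimal 8249)

LSB = 3 V / 131072 = 22.89 µV.
Input sits at 8248.798 steps above V_low.
Round → code 8249.
In binary (0b-prefixed): 0b10000000111001.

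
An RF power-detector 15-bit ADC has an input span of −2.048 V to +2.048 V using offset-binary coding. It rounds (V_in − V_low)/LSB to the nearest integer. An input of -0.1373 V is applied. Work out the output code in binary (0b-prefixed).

code 0b11101110110110 (decimal 15286)

Full-scale span = 4.096 V; LSB = 4.096/2^15 = 125.00 µV.
(V_in − V_low)/LSB = (-0.1373 − (−2.048)) / 0.000125 = 15285.600.
So the output code is 15286.
In binary (0b-prefixed): 0b11101110110110.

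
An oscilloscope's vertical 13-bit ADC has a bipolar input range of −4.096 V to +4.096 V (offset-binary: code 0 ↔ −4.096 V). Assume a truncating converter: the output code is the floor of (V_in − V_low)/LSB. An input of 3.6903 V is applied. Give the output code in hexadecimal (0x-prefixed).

code 0x1E6A (decimal 7786)

Full-scale span = 8.192 V; LSB = 8.192/2^13 = 1.000 mV.
(3.6903 − (−4.096)) / 0.001 = 7786.300 LSBs.
Floor → code 7786.
In hexadecimal (0x-prefixed): 0x1E6A.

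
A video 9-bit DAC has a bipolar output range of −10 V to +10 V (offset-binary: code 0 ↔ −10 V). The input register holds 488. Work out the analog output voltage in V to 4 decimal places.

LSB = 20 V / 2^9 = 39.062 mV.
V_out = (−10) + 488 × 0.0390625 V = 9.0625 V.

9.0625 V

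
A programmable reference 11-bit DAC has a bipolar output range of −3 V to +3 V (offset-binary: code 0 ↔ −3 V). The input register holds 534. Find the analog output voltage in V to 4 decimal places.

-1.4355 V

LSB = 6 V / 2^11 = 2.930 mV.
V_out = (−3) + 534 × 0.00292969 V = -1.43555 V.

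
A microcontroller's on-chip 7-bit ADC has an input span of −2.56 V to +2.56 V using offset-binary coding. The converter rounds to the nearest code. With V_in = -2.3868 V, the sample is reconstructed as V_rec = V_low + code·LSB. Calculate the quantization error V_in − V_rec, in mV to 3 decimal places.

One LSB is 5.12 V / 128 = 40.000 mV.
Scaled input = 4.3300 LSBs, so code = 4.
Reconstructed: -2.4 V.
Difference: 0.0132 V → 13.200 mV.

13.200 mV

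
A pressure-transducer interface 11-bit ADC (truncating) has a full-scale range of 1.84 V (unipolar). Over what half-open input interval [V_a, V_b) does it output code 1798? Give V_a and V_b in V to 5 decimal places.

[1.61539 V, 1.61629 V)

LSB = 1.84/2^11 = 0.898 mV.
V_a = V_low + 1798·LSB = 1.61539 V; V_b = V_low + 1799·LSB = 1.61629 V.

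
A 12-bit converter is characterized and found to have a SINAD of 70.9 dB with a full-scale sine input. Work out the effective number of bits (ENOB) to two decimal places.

ENOB = (SINAD − 1.76) / 6.02 = (70.9 − 1.76)/6.02 = 11.485.

11.49 bits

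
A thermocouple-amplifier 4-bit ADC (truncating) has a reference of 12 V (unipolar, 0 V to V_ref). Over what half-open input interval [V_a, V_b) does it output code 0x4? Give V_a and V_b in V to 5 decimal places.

LSB = 12/2^4 = 0.7500 V.
Code 0x4 = 4 decimal.
V_a = V_low + 4·LSB = 3 V; V_b = V_low + 5·LSB = 3.75 V.

[3.00000 V, 3.75000 V)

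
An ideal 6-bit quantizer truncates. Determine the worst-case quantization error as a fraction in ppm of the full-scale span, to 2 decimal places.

15625.00 ppm

Truncating → worst-case error = 1 LSB = V_FS/2^6, so 1e+06/64 = 15625 ppm of full scale.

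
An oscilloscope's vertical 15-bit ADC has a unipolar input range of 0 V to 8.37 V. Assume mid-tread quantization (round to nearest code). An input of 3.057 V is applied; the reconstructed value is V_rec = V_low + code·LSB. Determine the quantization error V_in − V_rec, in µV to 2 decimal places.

-11.72 µV

One LSB is 8.37 V / 32768 = 255.43 µV.
(V_in − V_low)/LSB = (3.057 − 0)/0.000255432 = 11967.9541 → code 11968 (round).
V_rec = 0 + 11968·0.000255432 = 3.0570117 V.
Difference: -1.17188e-05 V → -11.72 µV.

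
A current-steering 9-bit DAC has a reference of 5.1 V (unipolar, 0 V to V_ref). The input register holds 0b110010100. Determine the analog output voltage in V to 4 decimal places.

LSB = 5.1 V / 2^9 = 9.961 mV.
Code 0b110010100 = 404 decimal.
V_out = 0 + 404 × 0.00996094 V = 4.02422 V.

4.0242 V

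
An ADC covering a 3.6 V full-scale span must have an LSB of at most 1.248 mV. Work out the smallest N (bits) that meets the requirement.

Number of steps required ≥ 3.6 V / 1.248 mV = 2884.62.
Need 2^N ≥ 2884.62; 2^11 = 2048, 2^12 = 4096.
Minimum N = 12.

12 bits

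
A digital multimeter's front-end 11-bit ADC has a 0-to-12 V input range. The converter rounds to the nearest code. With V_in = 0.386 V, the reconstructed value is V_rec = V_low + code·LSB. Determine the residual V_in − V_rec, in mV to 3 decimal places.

-0.719 mV

One LSB is 12 V / 2048 = 5.859 mV.
Scaled input = 65.8773 LSBs, so code = 66.
V_rec = 0 + 66·0.00585938 = 0.38671875 V.
V_in − V_rec = -0.00071875 V = -0.719 mV.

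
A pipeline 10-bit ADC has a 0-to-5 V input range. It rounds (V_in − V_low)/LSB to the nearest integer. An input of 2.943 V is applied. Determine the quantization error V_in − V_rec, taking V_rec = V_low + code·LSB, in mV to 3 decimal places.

-1.336 mV

One LSB is 5 V / 1024 = 4.883 mV.
(2.943 − 0)/0.00488281 = 602.7264; round gives code 603.
Code 603 maps back to 0 + 603×0.00488281 V = 2.9443359 V.
Difference: -0.00133594 V → -1.336 mV.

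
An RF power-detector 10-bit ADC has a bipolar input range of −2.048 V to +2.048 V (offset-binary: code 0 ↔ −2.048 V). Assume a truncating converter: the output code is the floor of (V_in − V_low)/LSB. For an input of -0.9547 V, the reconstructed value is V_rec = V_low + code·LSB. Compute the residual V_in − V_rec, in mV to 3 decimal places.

LSB = 4.096/2^10 = 4.000 mV.
(-0.9547 − (−2.048))/0.004 = 273.3250; ⌊·⌋ gives code 273.
Reconstructed: -0.956 V.
V_in − V_rec = 0.0013 V = 1.300 mV.

1.300 mV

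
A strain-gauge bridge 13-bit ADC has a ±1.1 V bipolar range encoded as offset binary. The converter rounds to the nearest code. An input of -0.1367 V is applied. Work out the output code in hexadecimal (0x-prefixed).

code 0xE03 (decimal 3587)

LSB = 2.2 V / 8192 = 268.55 µV.
(-0.1367 − (−1.1)) / 0.000268555 = 3586.979 LSBs.
Round → code 3587.
In hexadecimal (0x-prefixed): 0xE03.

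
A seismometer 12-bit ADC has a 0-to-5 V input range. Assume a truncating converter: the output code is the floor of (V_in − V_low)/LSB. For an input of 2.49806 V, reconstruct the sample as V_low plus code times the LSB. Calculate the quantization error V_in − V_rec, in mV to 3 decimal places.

0.501 mV

One LSB is 5 V / 4096 = 1.221 mV.
(2.49806 − 0)/0.0012207 = 2046.4108; ⌊·⌋ gives code 2046.
Code 2046 maps back to 0 + 2046×0.0012207 V = 2.4975586 V.
V_in − V_rec = 0.000501406 V = 0.501 mV.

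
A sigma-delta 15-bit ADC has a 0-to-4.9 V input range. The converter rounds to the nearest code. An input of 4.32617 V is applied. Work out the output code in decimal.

LSB = 4.9 V / 32768 = 149.54 µV.
Input sits at 28930.600 steps above V_low.
Round → code 28931.

code 28931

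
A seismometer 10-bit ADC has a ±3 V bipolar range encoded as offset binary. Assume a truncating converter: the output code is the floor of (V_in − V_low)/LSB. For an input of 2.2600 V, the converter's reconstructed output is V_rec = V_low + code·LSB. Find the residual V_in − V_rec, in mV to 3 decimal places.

One LSB is 6 V / 1024 = 5.859 mV.
(2.2600 − (−3))/0.00585938 = 897.7067; ⌊·⌋ gives code 897.
Code 897 maps back to (−3) + 897×0.00585938 V = 2.2558594 V.
Error = 2.2600 − 2.2558594 = 0.00414063 V = 4.141 mV.

4.141 mV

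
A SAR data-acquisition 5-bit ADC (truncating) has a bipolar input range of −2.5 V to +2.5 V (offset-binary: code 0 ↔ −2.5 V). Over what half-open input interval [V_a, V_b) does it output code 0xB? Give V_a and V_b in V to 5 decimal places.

[-0.78125 V, -0.62500 V)

LSB = 5/2^5 = 156.250 mV.
Code 0xB = 11 decimal.
V_a = V_low + 11·LSB = -0.78125 V; V_b = V_low + 12·LSB = -0.625 V.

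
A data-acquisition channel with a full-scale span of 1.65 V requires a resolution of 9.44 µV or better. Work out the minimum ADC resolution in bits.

Number of steps required ≥ 1.65 V / 9.44 µV = 174788.14.
Need 2^N ≥ 174788.14; 2^17 = 131072, 2^18 = 262144.
Minimum N = 18.

18 bits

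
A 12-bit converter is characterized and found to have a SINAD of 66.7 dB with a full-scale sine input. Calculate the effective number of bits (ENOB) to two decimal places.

10.79 bits

ENOB = (SINAD − 1.76) / 6.02 = (66.7 − 1.76)/6.02 = 10.787.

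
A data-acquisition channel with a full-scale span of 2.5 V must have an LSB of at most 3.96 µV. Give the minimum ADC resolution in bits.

20 bits

Number of steps required ≥ 2.5 V / 3.96 µV = 631313.13.
Need 2^N ≥ 631313.13; 2^19 = 524288, 2^20 = 1048576.
Minimum N = 20.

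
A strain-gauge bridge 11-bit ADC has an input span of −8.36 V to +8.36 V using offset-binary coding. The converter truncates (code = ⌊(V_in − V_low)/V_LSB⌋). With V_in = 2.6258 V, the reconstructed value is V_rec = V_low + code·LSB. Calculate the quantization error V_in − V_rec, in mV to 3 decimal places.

LSB = 16.72/2^11 = 8.164 mV.
(V_in − V_low)/LSB = (2.6258 − (−8.36))/0.00816406 = 1345.6291 → code 1345 (floor).
Reconstructed: 2.6206641 V.
V_in − V_rec = 0.00513594 V = 5.136 mV.

5.136 mV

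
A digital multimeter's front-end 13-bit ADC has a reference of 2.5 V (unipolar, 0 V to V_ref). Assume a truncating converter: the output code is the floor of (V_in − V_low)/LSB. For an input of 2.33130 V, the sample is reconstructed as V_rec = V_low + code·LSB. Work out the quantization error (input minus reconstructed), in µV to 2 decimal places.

62.21 µV

LSB = 2.5/2^13 = 305.18 µV.
(2.33130 − 0)/0.000305176 = 7639.2038; ⌊·⌋ gives code 7639.
Code 7639 maps back to 0 + 7639×0.000305176 V = 2.3312378 V.
V_in − V_rec = 6.2207e-05 V = 62.21 µV.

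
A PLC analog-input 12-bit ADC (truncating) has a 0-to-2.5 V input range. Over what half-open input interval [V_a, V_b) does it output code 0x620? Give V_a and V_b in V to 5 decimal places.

LSB = 2.5/2^12 = 0.610 mV.
Code 0x620 = 1568 decimal.
V_a = V_low + 1568·LSB = 0.957031 V; V_b = V_low + 1569·LSB = 0.957642 V.

[0.95703 V, 0.95764 V)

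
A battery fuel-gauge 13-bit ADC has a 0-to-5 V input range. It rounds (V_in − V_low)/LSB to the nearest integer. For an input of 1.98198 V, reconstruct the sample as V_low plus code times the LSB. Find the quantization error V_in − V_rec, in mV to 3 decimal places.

One LSB is 5 V / 8192 = 0.610 mV.
Scaled input = 3247.2760 LSBs, so code = 3247.
Reconstructed: 1.9818115 V.
Error = 1.98198 − 1.9818115 = 0.000168477 V = 0.168 mV.

0.168 mV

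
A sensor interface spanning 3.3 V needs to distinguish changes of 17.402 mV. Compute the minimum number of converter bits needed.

8 bits

Number of steps required ≥ 3.3 V / 17.402 mV = 189.63.
Need 2^N ≥ 189.63; 2^7 = 128, 2^8 = 256.
Minimum N = 8.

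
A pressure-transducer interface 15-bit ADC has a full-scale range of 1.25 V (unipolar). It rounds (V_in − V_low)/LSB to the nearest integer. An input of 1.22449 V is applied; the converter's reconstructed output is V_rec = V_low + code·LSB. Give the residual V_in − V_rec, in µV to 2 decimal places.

Step size: 1.25 V ÷ 2^15 = 38.15 µV.
Scaled input = 32099.2707 LSBs, so code = 32099.
Code 32099 maps back to 0 + 32099×3.8147e-05 V = 1.2244797 V.
Difference: 1.03247e-05 V → 10.32 µV.

10.32 µV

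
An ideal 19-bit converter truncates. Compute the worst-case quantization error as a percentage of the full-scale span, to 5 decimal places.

0.00019 %

Truncating → worst-case error = 1 LSB = V_FS/2^19, so 100/524288 = 0.000190735 % of full scale.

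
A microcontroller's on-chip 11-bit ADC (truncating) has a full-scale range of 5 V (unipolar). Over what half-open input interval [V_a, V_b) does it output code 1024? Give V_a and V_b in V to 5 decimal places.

[2.50000 V, 2.50244 V)

LSB = 5/2^11 = 2.441 mV.
V_a = V_low + 1024·LSB = 2.5 V; V_b = V_low + 1025·LSB = 2.50244 V.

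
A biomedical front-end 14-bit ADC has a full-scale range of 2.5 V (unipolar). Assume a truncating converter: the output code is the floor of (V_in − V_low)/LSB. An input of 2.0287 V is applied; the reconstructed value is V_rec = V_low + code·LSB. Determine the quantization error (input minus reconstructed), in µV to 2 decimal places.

43.99 µV

One LSB is 2.5 V / 16384 = 152.59 µV.
(V_in − V_low)/LSB = (2.0287 − 0)/0.000152588 = 13295.2883 → code 13295 (floor).
Code 13295 maps back to 0 + 13295×0.000152588 V = 2.028656 V.
Difference: 4.39941e-05 V → 43.99 µV.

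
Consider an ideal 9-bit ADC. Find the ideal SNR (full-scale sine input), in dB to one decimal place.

SNR ≈ 6.02·N + 1.76 dB = 6.02·9 + 1.76 = 55.94 dB.

55.9 dB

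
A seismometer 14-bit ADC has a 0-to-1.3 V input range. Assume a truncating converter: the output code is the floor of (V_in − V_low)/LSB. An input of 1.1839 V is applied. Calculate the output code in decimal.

LSB = 1.3 V / 16384 = 79.35 µV.
(V_in − V_low)/LSB = (1.1839 − 0) / 7.93457e-05 = 14920.783.
Floor → code 14920.

code 14920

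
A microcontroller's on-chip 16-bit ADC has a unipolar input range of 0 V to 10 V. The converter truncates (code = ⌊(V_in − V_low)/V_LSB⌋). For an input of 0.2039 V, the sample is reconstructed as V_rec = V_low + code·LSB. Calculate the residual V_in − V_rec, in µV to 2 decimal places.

42.58 µV

One LSB is 10 V / 65536 = 152.59 µV.
Scaled input = 1336.2790 LSBs, so code = 1336.
Reconstructed: 0.20385742 V.
V_in − V_rec = 4.25781e-05 V = 42.58 µV.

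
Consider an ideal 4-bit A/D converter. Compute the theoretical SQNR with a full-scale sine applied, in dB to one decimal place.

SNR ≈ 6.02·N + 1.76 dB = 6.02·4 + 1.76 = 25.84 dB.

25.8 dB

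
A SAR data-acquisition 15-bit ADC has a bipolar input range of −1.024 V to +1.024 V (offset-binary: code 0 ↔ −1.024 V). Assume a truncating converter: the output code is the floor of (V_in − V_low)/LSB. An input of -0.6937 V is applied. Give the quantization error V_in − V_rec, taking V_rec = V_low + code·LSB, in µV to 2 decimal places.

50.00 µV

One LSB is 2.048 V / 32768 = 62.50 µV.
(V_in − V_low)/LSB = (-0.6937 − (−1.024))/6.25e-05 = 5284.8000 → code 5284 (floor).
Reconstructed: -0.69375 V.
V_in − V_rec = 5e-05 V = 50.00 µV.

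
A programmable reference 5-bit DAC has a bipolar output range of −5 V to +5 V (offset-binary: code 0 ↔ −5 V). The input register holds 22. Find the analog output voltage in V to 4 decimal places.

LSB = 10 V / 2^5 = 312.500 mV.
V_out = (−5) + 22 × 0.3125 V = 1.875 V.

1.8750 V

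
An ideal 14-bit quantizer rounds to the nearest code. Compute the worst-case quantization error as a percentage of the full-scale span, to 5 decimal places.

0.00305 %

Rounding → worst-case error = ½ LSB = V_FS/2^15, so 100/32768 = 0.00305176 % of full scale.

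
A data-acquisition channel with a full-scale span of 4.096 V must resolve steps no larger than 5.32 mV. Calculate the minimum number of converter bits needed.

Number of steps required ≥ 4.096 V / 5.32 mV = 769.92.
Need 2^N ≥ 769.92; 2^9 = 512, 2^10 = 1024.
Minimum N = 10.

10 bits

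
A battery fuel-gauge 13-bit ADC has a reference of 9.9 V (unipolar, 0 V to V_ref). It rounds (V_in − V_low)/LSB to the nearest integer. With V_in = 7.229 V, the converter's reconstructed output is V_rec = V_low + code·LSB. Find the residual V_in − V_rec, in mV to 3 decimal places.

LSB = 9.9/2^13 = 1.208 mV.
(V_in − V_low)/LSB = (7.229 − 0)/0.0012085 = 5981.8149 → code 5982 (round).
V_rec = 0 + 5982·0.0012085 = 7.2292236 V.
V_in − V_rec = -0.000223633 V = -0.224 mV.

-0.224 mV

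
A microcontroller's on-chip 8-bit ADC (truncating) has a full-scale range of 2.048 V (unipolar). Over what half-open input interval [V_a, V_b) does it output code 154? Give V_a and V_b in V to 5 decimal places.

[1.23200 V, 1.24000 V)

LSB = 2.048/2^8 = 8.000 mV.
V_a = V_low + 154·LSB = 1.232 V; V_b = V_low + 155·LSB = 1.24 V.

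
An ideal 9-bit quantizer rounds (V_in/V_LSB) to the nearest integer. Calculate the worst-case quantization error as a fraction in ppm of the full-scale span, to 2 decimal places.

976.56 ppm

Rounding → worst-case error = ½ LSB = V_FS/2^10, so 1e+06/1024 = 976.562 ppm of full scale.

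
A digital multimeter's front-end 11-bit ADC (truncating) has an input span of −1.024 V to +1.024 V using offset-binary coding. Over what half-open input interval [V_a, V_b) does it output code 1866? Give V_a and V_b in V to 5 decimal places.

LSB = 2.048/2^11 = 1.000 mV.
V_a = V_low + 1866·LSB = 0.842 V; V_b = V_low + 1867·LSB = 0.843 V.

[0.84200 V, 0.84300 V)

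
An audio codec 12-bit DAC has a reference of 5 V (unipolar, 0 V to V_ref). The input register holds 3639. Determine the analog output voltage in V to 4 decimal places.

4.4421 V

LSB = 5 V / 2^12 = 1.221 mV.
V_out = 0 + 3639 × 0.0012207 V = 4.44214 V.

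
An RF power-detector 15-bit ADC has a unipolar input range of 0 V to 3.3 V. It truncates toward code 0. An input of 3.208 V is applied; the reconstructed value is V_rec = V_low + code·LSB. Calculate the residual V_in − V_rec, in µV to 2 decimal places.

47.12 µV

One LSB is 3.3 V / 32768 = 100.71 µV.
(V_in − V_low)/LSB = (3.208 − 0)/0.000100708 = 31854.4679 → code 31854 (floor).
Code 31854 maps back to 0 + 31854×0.000100708 V = 3.2079529 V.
Error = 3.208 − 3.2079529 = 4.71191e-05 V = 47.12 µV.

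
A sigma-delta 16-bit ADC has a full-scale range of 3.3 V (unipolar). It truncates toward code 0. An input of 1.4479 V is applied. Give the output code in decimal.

Full-scale span = 3.3 V; LSB = 3.3/2^16 = 50.35 µV.
Input sits at 28754.416 steps above V_low.
Floor → code 28754.

code 28754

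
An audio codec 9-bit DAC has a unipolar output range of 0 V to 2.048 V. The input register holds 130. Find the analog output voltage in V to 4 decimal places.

0.5200 V

LSB = 2.048 V / 2^9 = 4.000 mV.
V_out = 0 + 130 × 0.004 V = 0.52 V.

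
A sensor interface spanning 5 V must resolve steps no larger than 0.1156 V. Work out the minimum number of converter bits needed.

Number of steps required ≥ 5 V / 0.1156 V = 43.25.
Need 2^N ≥ 43.25; 2^5 = 32, 2^6 = 64.
Minimum N = 6.

6 bits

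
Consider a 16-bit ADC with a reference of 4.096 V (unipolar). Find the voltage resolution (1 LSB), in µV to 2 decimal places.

Full-scale span = 4.096 V.
LSB = 4.096 / 2^16 = 4.096 / 65536 = 6.25e-05 V = 62.50 µV.

62.50 µV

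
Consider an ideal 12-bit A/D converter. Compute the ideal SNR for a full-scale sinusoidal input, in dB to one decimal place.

SNR ≈ 6.02·N + 1.76 dB = 6.02·12 + 1.76 = 74.00 dB.

74.0 dB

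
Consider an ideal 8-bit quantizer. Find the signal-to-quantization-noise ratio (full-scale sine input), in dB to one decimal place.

49.9 dB

SNR ≈ 6.02·N + 1.76 dB = 6.02·8 + 1.76 = 49.92 dB.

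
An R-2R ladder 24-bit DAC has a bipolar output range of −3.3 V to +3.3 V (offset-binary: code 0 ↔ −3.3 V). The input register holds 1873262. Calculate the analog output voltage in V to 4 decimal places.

-2.5631 V

LSB = 6.6 V / 2^24 = 0.39 µV.
V_out = (−3.3) + 1873262 × 3.93391e-07 V = -2.56308 V.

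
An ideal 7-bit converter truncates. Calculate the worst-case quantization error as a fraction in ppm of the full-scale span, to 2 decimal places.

7812.50 ppm

Truncating → worst-case error = 1 LSB = V_FS/2^7, so 1e+06/128 = 7812.5 ppm of full scale.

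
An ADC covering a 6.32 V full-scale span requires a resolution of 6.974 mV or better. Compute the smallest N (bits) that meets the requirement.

Number of steps required ≥ 6.32 V / 6.974 mV = 906.22.
Need 2^N ≥ 906.22; 2^9 = 512, 2^10 = 1024.
Minimum N = 10.

10 bits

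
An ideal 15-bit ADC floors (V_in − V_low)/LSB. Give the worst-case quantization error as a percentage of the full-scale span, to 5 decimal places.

0.00305 %

Truncating → worst-case error = 1 LSB = V_FS/2^15, so 100/32768 = 0.00305176 % of full scale.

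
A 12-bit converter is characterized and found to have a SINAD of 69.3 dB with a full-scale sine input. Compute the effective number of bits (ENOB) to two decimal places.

11.22 bits

ENOB = (SINAD − 1.76) / 6.02 = (69.3 − 1.76)/6.02 = 11.219.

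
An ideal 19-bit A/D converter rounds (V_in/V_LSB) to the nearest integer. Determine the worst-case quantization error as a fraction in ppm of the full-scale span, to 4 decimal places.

Rounding → worst-case error = ½ LSB = V_FS/2^20, so 1e+06/1048576 = 0.953674 ppm of full scale.

0.9537 ppm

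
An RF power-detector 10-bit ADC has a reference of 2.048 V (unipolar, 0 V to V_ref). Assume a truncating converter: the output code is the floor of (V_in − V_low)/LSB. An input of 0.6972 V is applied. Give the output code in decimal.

code 348

Full-scale span = 2.048 V; LSB = 2.048/2^10 = 2.000 mV.
(V_in − V_low)/LSB = (0.6972 − 0) / 0.002 = 348.600.
So the output code is 348.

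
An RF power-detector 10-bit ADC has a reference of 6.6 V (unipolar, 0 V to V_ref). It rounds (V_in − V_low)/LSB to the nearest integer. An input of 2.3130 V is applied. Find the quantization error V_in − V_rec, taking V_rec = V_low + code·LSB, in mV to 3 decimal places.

-0.867 mV

Step size: 6.6 V ÷ 2^10 = 6.445 mV.
(V_in − V_low)/LSB = (2.3130 − 0)/0.00644531 = 358.8655 → code 359 (round).
Reconstructed: 2.3138672 V.
Difference: -0.000867188 V → -0.867 mV.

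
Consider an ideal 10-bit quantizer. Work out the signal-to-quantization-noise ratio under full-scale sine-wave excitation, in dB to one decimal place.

SNR ≈ 6.02·N + 1.76 dB = 6.02·10 + 1.76 = 61.96 dB.

62.0 dB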